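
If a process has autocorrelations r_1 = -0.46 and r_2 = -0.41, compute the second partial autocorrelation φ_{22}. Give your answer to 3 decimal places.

φ_{22} = (r_2 − r_1²) / (1 − r_1²)
r_1² = (-0.46)² = 0.2116
Numerator = -0.41 − 0.2116 = -0.6216; denominator = 1 − 0.2116 = 0.7884
φ_{22} = -0.6216 / 0.7884 = -0.788

-0.788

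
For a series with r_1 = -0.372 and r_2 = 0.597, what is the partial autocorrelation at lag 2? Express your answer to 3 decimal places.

0.532

φ_{22} = (r_2 − r_1²) / (1 − r_1²)
r_1² = (-0.372)² = 0.138384
Numerator = 0.597 − 0.1384 = 0.4586; denominator = 1 − 0.1384 = 0.8616
φ_{22} = 0.4586 / 0.8616 = 0.532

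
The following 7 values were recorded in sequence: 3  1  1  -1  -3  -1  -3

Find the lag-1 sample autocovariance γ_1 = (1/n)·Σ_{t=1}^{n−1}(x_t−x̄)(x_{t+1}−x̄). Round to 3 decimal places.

Mean x̄ = (3 + 1 + 1 − 1 − 3 − 1 − 3)/7 = -0.4286
Deviations: 3.4286, 1.4286, 1.4286, -0.5714, -2.5714, -0.5714, -2.5714
Σ_{t=1}^{6}(x_t−x̄)(x_{t+1}−x̄) = 10.5306
γ_1 = 10.5306 / 7 = 1.504

1.504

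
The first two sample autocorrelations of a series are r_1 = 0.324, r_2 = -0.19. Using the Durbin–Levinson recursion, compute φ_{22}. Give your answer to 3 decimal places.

φ_{22} = (r_2 − r_1²) / (1 − r_1²)
r_1² = (0.324)² = 0.104976
Numerator = -0.19 − 0.1050 = -0.2950; denominator = 1 − 0.1050 = 0.8950
φ_{22} = -0.2950 / 0.8950 = -0.330

-0.330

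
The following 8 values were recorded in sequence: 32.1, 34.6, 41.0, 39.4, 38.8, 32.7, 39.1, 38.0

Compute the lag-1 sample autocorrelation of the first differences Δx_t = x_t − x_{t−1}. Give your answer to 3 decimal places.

-0.323

First differences Δx: 2.5, 6.4, -1.6, -0.6, -6.1, 6.4, -1.1
Mean of differences = 0.8429
Numerator Σ(Δx_t−Δx̄)(Δx_{t+1}−Δx̄) = -40.2033
Denominator Σ(Δx_t−Δx̄)² = 124.5371
r_1(Δx) = -40.2033 / 124.5371 = -0.323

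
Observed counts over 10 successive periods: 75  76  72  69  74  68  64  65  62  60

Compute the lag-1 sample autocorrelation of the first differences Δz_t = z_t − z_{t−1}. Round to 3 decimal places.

First differences Δz: 1, -4, -3, 5, -6, -4, 1, -3, -2
Mean of differences = -1.6667
Numerator Σ(Δz_t−Δz̄)(Δz_{t+1}−Δz̄) = -40.1111
Denominator Σ(Δz_t−Δz̄)² = 92.0000
r_1(Δz) = -40.1111 / 92.0000 = -0.436

-0.436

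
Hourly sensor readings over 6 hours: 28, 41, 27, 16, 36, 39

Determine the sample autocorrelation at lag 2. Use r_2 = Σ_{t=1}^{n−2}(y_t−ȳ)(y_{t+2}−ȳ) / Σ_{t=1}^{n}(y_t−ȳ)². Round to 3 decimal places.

Mean ȳ = (28 + 41 + 27 + 16 + 36 + 39)/6 = 31.1667
Deviations from mean: -3.1667, 9.8333, -4.1667, -15.1667, 4.8333, 7.8333
Σ(y_t−ȳ)(y_{t+2}−ȳ) = (13.1944) + (-149.1389) + (-20.1389) + (-118.8056) = -274.8889
Denominator Σ(y_t−ȳ)² = 438.8333
r_2 = -274.8889 / 438.8333 = -0.626

-0.626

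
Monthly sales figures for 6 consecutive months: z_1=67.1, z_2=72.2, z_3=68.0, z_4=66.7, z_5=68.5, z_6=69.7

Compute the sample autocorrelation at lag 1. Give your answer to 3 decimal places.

-0.317

Mean z̄ = (67.1 + 72.2 + 68.0 + 66.7 + 68.5 + 69.7)/6 = 68.7000
Deviations from mean: -1.6000, 3.5000, -0.7000, -2.0000, -0.2000, 1.0000
Σ(z_t−z̄)(z_{t+1}−z̄) = (-5.6000) + (-2.4500) + (1.4000) + (0.4000) + (-0.2000) = -6.4500
Denominator Σ(z_t−z̄)² = 20.3400
r_1 = -6.4500 / 20.3400 = -0.317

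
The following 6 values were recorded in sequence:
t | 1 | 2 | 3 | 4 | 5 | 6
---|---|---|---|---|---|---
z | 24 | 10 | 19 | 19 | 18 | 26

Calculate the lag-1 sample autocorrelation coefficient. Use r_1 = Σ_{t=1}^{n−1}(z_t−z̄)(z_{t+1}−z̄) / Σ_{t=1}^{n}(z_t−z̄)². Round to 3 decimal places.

Mean z̄ = (24 + 10 + 19 + 19 + 18 + 26)/6 = 19.3333
Numerator Σ_{t=1}^{5}(z_t−z̄)(z_{t+1}−z̄) = -48.7778
Denominator Σ(z_t−z̄)² = 155.3333
r_1 = -48.7778 / 155.3333 = -0.314

-0.314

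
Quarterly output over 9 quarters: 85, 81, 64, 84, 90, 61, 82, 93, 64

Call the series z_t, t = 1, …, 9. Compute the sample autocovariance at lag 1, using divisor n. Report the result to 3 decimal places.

Mean z̄ = (85 + 81 + 64 + 84 + 90 + 61 + 82 + 93 + 64)/9 = 78.2222
Σ_{t=1}^{8}(z_t−z̄)(z_{t+1}−z̄) = -457.0494
γ_1 = -457.0494 / 9 = -50.783

-50.783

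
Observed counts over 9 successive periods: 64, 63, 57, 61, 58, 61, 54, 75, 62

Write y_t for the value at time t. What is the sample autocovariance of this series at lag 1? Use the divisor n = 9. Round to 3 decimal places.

-9.753

Mean ȳ = (64 + 63 + 57 + 61 + 58 + 61 + 54 + 75 + 62)/9 = 61.6667
Σ_{t=1}^{8}(y_t−ȳ)(y_{t+1}−ȳ) = -87.7778
γ_1 = -87.7778 / 9 = -9.753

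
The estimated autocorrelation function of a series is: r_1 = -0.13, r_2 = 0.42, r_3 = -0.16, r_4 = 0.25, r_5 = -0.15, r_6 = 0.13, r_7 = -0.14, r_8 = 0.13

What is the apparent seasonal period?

The largest autocorrelation is r_2 = 0.42, with a weaker echo at lag 4 (0.25); the remaining lags stay at or below 0.13.
The dominant spike at lag 2 indicates a seasonal period of 2.

2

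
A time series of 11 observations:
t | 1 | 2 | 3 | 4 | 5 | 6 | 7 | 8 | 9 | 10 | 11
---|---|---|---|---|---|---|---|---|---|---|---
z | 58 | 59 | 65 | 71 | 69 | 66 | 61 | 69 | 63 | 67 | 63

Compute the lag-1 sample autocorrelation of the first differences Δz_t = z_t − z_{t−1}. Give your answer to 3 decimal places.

-0.338

First differences Δz: 1, 6, 6, -2, -3, -5, 8, -6, 4, -4
Mean of differences = 0.5000
Numerator Σ(Δz_t−Δz̄)(Δz_{t+1}−Δz̄) = -81.2500
Denominator Σ(Δz_t−Δz̄)² = 240.5000
r_1(Δz) = -81.2500 / 240.5000 = -0.338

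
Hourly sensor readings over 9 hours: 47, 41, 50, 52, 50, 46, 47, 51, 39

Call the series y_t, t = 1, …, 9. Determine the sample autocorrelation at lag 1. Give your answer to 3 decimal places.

Mean ȳ = (47 + 41 + 50 + 52 + 50 + 46 + 47 + 51 + 39)/9 = 47.0000
Numerator Σ_{t=1}^{8}(y_t−ȳ)(y_{t+1}−ȳ) = -23.0000
Denominator Σ(y_t−ȳ)² = 160.0000
r_1 = -23.0000 / 160.0000 = -0.144

-0.144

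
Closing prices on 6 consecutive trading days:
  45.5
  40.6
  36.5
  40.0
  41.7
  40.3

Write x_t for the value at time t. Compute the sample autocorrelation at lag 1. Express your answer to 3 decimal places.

Mean x̄ = (45.5 + 40.6 + 36.5 + 40.0 + 41.7 + 40.3)/6 = 40.7667
Deviations from mean: 4.7333, -0.1667, -4.2667, -0.7667, 0.9333, -0.4667
Numerator Σ_{t=1}^{5}(x_t−x̄)(x_{t+1}−x̄) = 2.0422
Denominator Σ(x_t−x̄)² = 42.3133
r_1 = 2.0422 / 42.3133 = 0.048

0.048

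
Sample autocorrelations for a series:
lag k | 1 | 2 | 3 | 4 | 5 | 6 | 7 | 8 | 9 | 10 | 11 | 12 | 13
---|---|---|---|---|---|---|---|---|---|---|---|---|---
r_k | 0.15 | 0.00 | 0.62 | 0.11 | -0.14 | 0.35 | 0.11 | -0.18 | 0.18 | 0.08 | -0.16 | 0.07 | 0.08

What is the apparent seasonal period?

3

The largest autocorrelation is r_3 = 0.62, with weaker echoes at lags 6 (0.35) and 9 (0.18); the remaining lags stay at or below 0.15.
The dominant spike at lag 3 indicates a seasonal period of 3.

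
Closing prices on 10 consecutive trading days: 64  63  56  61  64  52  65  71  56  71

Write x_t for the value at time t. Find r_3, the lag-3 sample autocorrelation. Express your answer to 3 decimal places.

0.464

Mean x̄ = (64 + 63 + 56 + 61 + 64 + 52 + 65 + 71 + 56 + 71)/10 = 62.3000
Numerator Σ_{t=1}^{7}(x_t−x̄)(x_{t+3}−x̄) = 163.5300
Denominator Σ(x_t−x̄)² = 352.1000
r_3 = 163.5300 / 352.1000 = 0.464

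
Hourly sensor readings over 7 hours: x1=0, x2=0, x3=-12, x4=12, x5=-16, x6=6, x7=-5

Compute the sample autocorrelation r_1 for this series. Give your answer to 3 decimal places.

-0.852

Mean x̄ = (0 + 0 − 12 + 12 − 16 + 6 − 5)/7 = -2.1429
Deviations from mean: 2.1429, 2.1429, -9.8571, 14.1429, -13.8571, 8.1429, -2.8571
Numerator Σ_{t=1}^{6}(x_t−x̄)(x_{t+1}−x̄) = -488.0204
Denominator Σ(x_t−x̄)² = 572.8571
r_1 = -488.0204 / 572.8571 = -0.852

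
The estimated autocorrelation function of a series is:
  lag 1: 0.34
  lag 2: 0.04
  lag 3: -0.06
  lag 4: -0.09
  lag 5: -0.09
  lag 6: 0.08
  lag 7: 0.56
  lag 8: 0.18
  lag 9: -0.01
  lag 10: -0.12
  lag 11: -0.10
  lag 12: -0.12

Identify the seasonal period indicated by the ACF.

The largest autocorrelation is r_7 = 0.56; the remaining lags stay at or below 0.34. The elevated value at lag 1 (0.34), dropping to 0.04 at lag 2, reflects decaying short-term dependence rather than seasonality.
The dominant spike at lag 7 indicates a seasonal period of 7.

7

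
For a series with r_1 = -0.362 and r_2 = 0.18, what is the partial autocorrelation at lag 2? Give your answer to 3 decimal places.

0.056

φ_{22} = (r_2 − r_1²) / (1 − r_1²)
r_1² = (-0.362)² = 0.131044
Numerator = 0.18 − 0.1310 = 0.0490; denominator = 1 − 0.1310 = 0.8690
φ_{22} = 0.0490 / 0.8690 = 0.056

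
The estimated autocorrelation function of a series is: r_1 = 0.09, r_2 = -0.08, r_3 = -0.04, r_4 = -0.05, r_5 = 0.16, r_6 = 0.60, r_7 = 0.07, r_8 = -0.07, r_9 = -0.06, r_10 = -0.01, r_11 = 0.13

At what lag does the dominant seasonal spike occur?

The largest autocorrelation is r_6 = 0.60; the remaining lags stay at or below 0.16.
The dominant spike at lag 6 indicates a seasonal period of 6.

6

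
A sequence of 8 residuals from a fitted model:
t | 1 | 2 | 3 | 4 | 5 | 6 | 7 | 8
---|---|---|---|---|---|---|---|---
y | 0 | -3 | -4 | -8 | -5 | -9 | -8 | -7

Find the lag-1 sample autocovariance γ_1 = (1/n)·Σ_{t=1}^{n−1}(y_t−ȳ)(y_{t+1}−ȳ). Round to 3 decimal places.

2.906

Mean ȳ = (0 − 3 − 4 − 8 − 5 − 9 − 8 − 7)/8 = -5.5000
Σ_{t=1}^{7}(y_t−ȳ)(y_{t+1}−ȳ) = 23.2500
γ_1 = 23.2500 / 8 = 2.906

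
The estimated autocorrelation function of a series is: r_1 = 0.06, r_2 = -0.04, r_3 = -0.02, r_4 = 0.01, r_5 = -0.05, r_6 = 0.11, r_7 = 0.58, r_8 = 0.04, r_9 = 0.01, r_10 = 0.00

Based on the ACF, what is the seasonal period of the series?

7

The largest autocorrelation is r_7 = 0.58; the remaining lags stay at or below 0.11.
The dominant spike at lag 7 indicates a seasonal period of 7.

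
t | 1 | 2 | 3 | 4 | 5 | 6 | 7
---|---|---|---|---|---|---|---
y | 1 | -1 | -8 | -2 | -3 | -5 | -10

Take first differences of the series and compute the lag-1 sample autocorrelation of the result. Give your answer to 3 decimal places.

First differences Δy: -2, -7, 6, -1, -2, -5
Mean of differences = -1.8333
Numerator Σ(Δy_t−Δȳ)(Δy_{t+1}−Δȳ) = -32.6944
Denominator Σ(Δy_t−Δȳ)² = 98.8333
r_1(Δy) = -32.6944 / 98.8333 = -0.331

-0.331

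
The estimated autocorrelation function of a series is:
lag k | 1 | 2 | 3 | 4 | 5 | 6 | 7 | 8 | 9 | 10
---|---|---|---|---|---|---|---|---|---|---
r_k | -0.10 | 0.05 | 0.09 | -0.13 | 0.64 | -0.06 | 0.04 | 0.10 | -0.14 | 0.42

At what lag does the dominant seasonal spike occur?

5

The largest autocorrelation is r_5 = 0.64, with a weaker echo at lag 10 (0.42); the remaining lags stay at or below 0.10.
The dominant spike at lag 5 indicates a seasonal period of 5.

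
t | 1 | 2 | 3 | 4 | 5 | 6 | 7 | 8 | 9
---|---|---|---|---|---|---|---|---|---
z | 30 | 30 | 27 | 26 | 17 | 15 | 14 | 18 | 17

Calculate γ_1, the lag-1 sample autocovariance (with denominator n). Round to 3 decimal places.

27.077

Mean z̄ = (30 + 30 + 27 + 26 + 17 + 15 + 14 + 18 + 17)/9 = 21.5556
Σ_{t=1}^{8}(z_t−z̄)(z_{t+1}−z̄) = 243.6914
γ_1 = 243.6914 / 9 = 27.077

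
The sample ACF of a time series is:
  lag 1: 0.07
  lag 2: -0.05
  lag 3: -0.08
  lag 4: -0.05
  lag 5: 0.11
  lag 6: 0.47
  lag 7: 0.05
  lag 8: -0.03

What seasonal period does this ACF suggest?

The largest autocorrelation is r_6 = 0.47; the remaining lags stay at or below 0.11.
The dominant spike at lag 6 indicates a seasonal period of 6.

6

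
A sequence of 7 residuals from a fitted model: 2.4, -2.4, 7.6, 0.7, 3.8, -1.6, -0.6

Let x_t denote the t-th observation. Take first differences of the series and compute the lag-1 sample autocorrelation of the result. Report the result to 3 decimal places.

First differences Δx: -4.8, 10.0, -6.9, 3.1, -5.4, 1.0
Mean of differences = -0.5000
Numerator Σ(Δx_t−Δx̄)(Δx_{t+1}−Δx̄) = -160.3800
Denominator Σ(Δx_t−Δx̄)² = 208.9200
r_1(Δx) = -160.3800 / 208.9200 = -0.768

-0.768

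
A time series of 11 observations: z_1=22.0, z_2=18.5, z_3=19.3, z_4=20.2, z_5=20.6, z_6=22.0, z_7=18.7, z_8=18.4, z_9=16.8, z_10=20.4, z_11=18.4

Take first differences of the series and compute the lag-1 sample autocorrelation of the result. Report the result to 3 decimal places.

-0.371

First differences Δz: -3.5, 0.8, 0.9, 0.4, 1.4, -3.3, -0.3, -1.6, 3.6, -2.0
Mean of differences = -0.3600
Numerator Σ(Δz_t−Δz̄)(Δz_{t+1}−Δz̄) = -16.7156
Denominator Σ(Δz_t−Δz̄)² = 45.0240
r_1(Δz) = -16.7156 / 45.0240 = -0.371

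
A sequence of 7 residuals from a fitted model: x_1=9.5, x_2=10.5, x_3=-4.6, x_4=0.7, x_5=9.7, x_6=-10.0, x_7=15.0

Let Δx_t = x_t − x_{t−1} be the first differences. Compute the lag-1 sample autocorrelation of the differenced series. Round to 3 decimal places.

-0.519

First differences Δx: 1.0, -15.1, 5.3, 9.0, -19.7, 25.0
Mean of differences = 0.9167
Numerator Σ(Δx_t−Δx̄)(Δx_{t+1}−Δx̄) = -699.2786
Denominator Σ(Δx_t−Δx̄)² = 1346.1483
r_1(Δx) = -699.2786 / 1346.1483 = -0.519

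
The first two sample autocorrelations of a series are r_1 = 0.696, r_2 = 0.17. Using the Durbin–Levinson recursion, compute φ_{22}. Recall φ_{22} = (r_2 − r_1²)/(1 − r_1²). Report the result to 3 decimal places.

-0.610

φ_{22} = (r_2 − r_1²) / (1 − r_1²)
r_1² = (0.696)² = 0.484416
Numerator = 0.17 − 0.4844 = -0.3144; denominator = 1 − 0.4844 = 0.5156
φ_{22} = -0.3144 / 0.5156 = -0.610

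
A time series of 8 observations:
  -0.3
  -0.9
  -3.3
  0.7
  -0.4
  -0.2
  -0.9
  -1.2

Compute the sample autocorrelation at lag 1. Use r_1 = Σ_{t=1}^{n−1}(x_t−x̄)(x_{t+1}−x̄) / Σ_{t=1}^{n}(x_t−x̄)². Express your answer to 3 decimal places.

Mean x̄ = (-0.3 − 0.9 − 3.3 + 0.7 − 0.4 − 0.2 − 0.9 − 1.2)/8 = -0.8125
Numerator Σ_{t=1}^{7}(x_t−x̄)(x_{t+1}−x̄) = -2.7327
Denominator Σ(x_t−x̄)² = 9.4488
r_1 = -2.7327 / 9.4488 = -0.289

-0.289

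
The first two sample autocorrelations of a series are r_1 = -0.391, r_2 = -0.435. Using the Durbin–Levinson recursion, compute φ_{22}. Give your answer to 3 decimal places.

-0.694

φ_{22} = (r_2 − r_1²) / (1 − r_1²)
r_1² = (-0.391)² = 0.152881
Numerator = -0.435 − 0.1529 = -0.5879; denominator = 1 − 0.1529 = 0.8471
φ_{22} = -0.5879 / 0.8471 = -0.694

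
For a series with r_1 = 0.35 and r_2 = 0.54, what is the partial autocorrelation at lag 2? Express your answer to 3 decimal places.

φ_{22} = (r_2 − r_1²) / (1 − r_1²)
r_1² = (0.35)² = 0.1225
Numerator = 0.54 − 0.1225 = 0.4175; denominator = 1 − 0.1225 = 0.8775
φ_{22} = 0.4175 / 0.8775 = 0.476

0.476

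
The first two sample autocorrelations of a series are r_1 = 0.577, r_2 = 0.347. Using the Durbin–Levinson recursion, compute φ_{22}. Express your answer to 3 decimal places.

0.021

φ_{22} = (r_2 − r_1²) / (1 − r_1²)
r_1² = (0.577)² = 0.332929
Numerator = 0.347 − 0.3329 = 0.0141; denominator = 1 − 0.3329 = 0.6671
φ_{22} = 0.0141 / 0.6671 = 0.021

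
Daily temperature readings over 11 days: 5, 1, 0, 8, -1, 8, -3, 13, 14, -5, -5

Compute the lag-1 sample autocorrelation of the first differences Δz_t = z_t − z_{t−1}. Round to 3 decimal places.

First differences Δz: -4, -1, 8, -9, 9, -11, 16, 1, -19, 0
Mean of differences = -1.0000
Numerator Σ(Δz_t−Δz̄)(Δz_{t+1}−Δz̄) = -442.0000
Denominator Σ(Δz_t−Δz̄)² = 972.0000
r_1(Δz) = -442.0000 / 972.0000 = -0.455

-0.455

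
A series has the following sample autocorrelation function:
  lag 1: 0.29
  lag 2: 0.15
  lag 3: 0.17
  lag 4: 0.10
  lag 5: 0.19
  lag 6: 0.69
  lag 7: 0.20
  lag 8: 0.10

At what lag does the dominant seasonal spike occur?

6

The largest autocorrelation is r_6 = 0.69; the remaining lags stay at or below 0.29. The elevated value at lag 1 (0.29), dropping to 0.15 at lag 2, reflects decaying short-term dependence rather than seasonality.
The dominant spike at lag 6 indicates a seasonal period of 6.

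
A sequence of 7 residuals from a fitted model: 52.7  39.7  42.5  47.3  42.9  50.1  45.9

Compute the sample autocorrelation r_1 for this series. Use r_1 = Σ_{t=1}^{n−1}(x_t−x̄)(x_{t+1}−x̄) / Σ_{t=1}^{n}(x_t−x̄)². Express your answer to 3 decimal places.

Mean x̄ = (52.7 + 39.7 + 42.5 + 47.3 + 42.9 + 50.1 + 45.9)/7 = 45.8714
Deviations from mean: 6.8286, -6.1714, -3.3714, 1.4286, -2.9714, 4.2286, 0.0286
Σ(x_t−x̄)(x_{t+1}−x̄) = (-42.1420) + (20.8065) + (-4.8163) + (-4.2449) + (-12.5649) + (0.1208) = -42.8408
Denominator Σ(x_t−x̄)² = 124.8343
r_1 = -42.8408 / 124.8343 = -0.343

-0.343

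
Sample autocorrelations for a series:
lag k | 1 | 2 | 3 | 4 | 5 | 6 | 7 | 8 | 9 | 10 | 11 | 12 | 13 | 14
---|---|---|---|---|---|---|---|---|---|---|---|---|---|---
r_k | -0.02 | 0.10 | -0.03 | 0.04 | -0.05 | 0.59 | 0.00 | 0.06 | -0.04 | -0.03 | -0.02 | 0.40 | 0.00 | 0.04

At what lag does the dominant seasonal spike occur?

The largest autocorrelation is r_6 = 0.59, with a weaker echo at lag 12 (0.40); the remaining lags stay at or below 0.10.
The dominant spike at lag 6 indicates a seasonal period of 6.

6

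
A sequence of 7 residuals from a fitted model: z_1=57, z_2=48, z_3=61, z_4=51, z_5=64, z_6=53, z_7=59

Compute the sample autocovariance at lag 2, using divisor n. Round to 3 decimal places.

Mean z̄ = (57 + 48 + 61 + 51 + 64 + 53 + 59)/7 = 56.1429
Σ_{t=1}^{5}(z_t−z̄)(z_{t+2}−z̄) = 122.8163
γ_2 = 122.8163 / 7 = 17.545

17.545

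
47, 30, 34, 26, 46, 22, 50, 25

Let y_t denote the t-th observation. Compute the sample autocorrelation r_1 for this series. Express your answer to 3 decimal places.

-0.731

Mean ȳ = (47 + 30 + 34 + 26 + 46 + 22 + 50 + 25)/8 = 35.0000
Deviations from mean: 12.0000, -5.0000, -1.0000, -9.0000, 11.0000, -13.0000, 15.0000, -10.0000
Σ(y_t−ȳ)(y_{t+1}−ȳ) = (-60.0000) + (5.0000) + (9.0000) + (-99.0000) + (-143.0000) + (-195.0000) + (-150.0000) = -633.0000
Denominator Σ(y_t−ȳ)² = 866.0000
r_1 = -633.0000 / 866.0000 = -0.731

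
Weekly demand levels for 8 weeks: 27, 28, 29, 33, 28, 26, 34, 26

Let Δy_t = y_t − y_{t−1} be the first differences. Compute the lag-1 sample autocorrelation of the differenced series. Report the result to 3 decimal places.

First differences Δy: 1, 1, 4, -5, -2, 8, -8
Mean of differences = -0.1429
Numerator Σ(Δy_t−Δȳ)(Δy_{t+1}−Δȳ) = -84.1633
Denominator Σ(Δy_t−Δȳ)² = 174.8571
r_1(Δy) = -84.1633 / 174.8571 = -0.481

-0.481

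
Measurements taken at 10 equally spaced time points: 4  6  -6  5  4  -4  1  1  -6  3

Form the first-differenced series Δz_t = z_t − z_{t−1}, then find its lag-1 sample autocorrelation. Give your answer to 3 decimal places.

First differences Δz: 2, -12, 11, -1, -8, 5, 0, -7, 9
Mean of differences = -0.1111
Numerator Σ(Δz_t−Δz̄)(Δz_{t+1}−Δz̄) = -263.3457
Denominator Σ(Δz_t−Δz̄)² = 488.8889
r_1(Δz) = -263.3457 / 488.8889 = -0.539

-0.539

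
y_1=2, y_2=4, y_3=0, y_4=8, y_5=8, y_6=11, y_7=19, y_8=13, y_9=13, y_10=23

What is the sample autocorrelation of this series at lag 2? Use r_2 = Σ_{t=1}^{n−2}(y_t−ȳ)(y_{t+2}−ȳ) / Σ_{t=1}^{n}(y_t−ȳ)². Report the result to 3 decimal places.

0.338

Mean ȳ = (2 + 4 + 0 + 8 + 8 + 11 + 19 + 13 + 13 + 23)/10 = 10.1000
Numerator Σ_{t=1}^{8}(y_t−ȳ)(y_{t+2}−ȳ) = 161.0800
Denominator Σ(y_t−ȳ)² = 476.9000
r_2 = 161.0800 / 476.9000 = 0.338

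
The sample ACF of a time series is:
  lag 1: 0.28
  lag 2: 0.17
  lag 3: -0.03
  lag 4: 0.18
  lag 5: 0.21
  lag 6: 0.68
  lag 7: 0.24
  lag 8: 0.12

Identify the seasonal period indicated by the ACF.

6

The largest autocorrelation is r_6 = 0.68; the remaining lags stay at or below 0.28. The elevated value at lag 1 (0.28), dropping to 0.17 at lag 2, reflects decaying short-term dependence rather than seasonality.
The dominant spike at lag 6 indicates a seasonal period of 6.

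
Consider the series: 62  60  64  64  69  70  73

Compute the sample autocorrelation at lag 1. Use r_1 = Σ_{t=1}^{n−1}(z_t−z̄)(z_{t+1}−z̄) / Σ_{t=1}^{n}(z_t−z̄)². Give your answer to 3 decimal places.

0.552

Mean z̄ = (62 + 60 + 64 + 64 + 69 + 70 + 73)/7 = 66.0000
Deviations from mean: -4.0000, -6.0000, -2.0000, -2.0000, 3.0000, 4.0000, 7.0000
Σ(z_t−z̄)(z_{t+1}−z̄) = (24.0000) + (12.0000) + (4.0000) + (-6.0000) + (12.0000) + (28.0000) = 74.0000
Denominator Σ(z_t−z̄)² = 134.0000
r_1 = 74.0000 / 134.0000 = 0.552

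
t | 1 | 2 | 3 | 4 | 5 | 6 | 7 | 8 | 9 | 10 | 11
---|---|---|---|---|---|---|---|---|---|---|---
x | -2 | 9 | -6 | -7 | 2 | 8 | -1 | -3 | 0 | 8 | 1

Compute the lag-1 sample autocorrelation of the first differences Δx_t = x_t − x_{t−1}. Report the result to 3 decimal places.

First differences Δx: 11, -15, -1, 9, 6, -9, -2, 3, 8, -7
Mean of differences = 0.3000
Numerator Σ(Δx_t−Δx̄)(Δx_{t+1}−Δx̄) = -178.7900
Denominator Σ(Δx_t−Δx̄)² = 670.1000
r_1(Δx) = -178.7900 / 670.1000 = -0.267

-0.267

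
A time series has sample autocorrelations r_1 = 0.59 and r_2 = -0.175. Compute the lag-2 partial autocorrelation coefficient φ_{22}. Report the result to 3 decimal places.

-0.802

φ_{22} = (r_2 − r_1²) / (1 − r_1²)
r_1² = (0.59)² = 0.3481
Numerator = -0.175 − 0.3481 = -0.5231; denominator = 1 − 0.3481 = 0.6519
φ_{22} = -0.5231 / 0.6519 = -0.802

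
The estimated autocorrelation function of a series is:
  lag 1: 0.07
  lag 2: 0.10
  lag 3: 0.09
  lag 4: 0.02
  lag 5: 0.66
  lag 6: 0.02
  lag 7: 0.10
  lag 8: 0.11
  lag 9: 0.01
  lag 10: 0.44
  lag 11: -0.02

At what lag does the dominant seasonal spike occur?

5

The largest autocorrelation is r_5 = 0.66, with a weaker echo at lag 10 (0.44); the remaining lags stay at or below 0.11.
The dominant spike at lag 5 indicates a seasonal period of 5.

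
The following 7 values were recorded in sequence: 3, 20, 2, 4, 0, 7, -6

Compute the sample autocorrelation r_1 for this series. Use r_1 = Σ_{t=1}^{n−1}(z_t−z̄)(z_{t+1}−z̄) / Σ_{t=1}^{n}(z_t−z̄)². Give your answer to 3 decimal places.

-0.243

Mean z̄ = (3 + 20 + 2 + 4 + 0 + 7 − 6)/7 = 4.2857
Deviations from mean: -1.2857, 15.7143, -2.2857, -0.2857, -4.2857, 2.7143, -10.2857
Numerator Σ_{t=1}^{6}(z_t−z̄)(z_{t+1}−z̄) = -93.7959
Denominator Σ(z_t−z̄)² = 385.4286
r_1 = -93.7959 / 385.4286 = -0.243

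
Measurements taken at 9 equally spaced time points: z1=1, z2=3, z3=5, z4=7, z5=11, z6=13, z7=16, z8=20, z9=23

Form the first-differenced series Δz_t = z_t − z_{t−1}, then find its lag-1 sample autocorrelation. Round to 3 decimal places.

First differences Δz: 2, 2, 2, 4, 2, 3, 4, 3
Mean of differences = 2.7500
Numerator Σ(Δz_t−Δz̄)(Δz_{t+1}−Δz̄) = -0.3125
Denominator Σ(Δz_t−Δz̄)² = 5.5000
r_1(Δz) = -0.3125 / 5.5000 = -0.057

-0.057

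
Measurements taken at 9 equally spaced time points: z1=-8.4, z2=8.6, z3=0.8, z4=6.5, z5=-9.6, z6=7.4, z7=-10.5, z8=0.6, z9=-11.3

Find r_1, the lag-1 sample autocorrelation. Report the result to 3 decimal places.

-0.516

Mean z̄ = (-8.4 + 8.6 + 0.8 + 6.5 − 9.6 + 7.4 − 10.5 + 0.6 − 11.3)/9 = -1.7667
Numerator Σ_{t=1}^{8}(z_t−z̄)(z_{t+1}−z̄) = -280.7878
Denominator Σ(z_t−z̄)² = 544.5400
r_1 = -280.7878 / 544.5400 = -0.516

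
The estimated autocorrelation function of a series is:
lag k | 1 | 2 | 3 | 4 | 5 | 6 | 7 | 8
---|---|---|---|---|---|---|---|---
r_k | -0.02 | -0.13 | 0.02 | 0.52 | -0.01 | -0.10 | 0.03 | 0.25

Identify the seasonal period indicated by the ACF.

4

The largest autocorrelation is r_4 = 0.52, with a weaker echo at lag 8 (0.25); the remaining lags stay at or below 0.03.
The dominant spike at lag 4 indicates a seasonal period of 4.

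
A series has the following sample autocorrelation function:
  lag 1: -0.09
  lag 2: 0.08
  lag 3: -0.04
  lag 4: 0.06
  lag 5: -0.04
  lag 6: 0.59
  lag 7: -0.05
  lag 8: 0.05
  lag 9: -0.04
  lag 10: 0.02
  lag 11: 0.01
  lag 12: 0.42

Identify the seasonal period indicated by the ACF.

6

The largest autocorrelation is r_6 = 0.59, with a weaker echo at lag 12 (0.42); the remaining lags stay at or below 0.08.
The dominant spike at lag 6 indicates a seasonal period of 6.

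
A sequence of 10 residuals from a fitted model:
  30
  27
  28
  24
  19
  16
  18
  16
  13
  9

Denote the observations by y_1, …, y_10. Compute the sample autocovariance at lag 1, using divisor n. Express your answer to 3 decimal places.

27.900

Mean ȳ = (30 + 27 + 28 + 24 + 19 + 16 + 18 + 16 + 13 + 9)/10 = 20.0000
Σ_{t=1}^{9}(y_t−ȳ)(y_{t+1}−ȳ) = 279.0000
γ_1 = 279.0000 / 10 = 27.900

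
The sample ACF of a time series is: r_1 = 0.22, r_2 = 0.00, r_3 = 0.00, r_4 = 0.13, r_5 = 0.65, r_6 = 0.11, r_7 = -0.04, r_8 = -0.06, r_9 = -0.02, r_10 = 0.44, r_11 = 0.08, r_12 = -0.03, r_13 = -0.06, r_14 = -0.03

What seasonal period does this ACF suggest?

The largest autocorrelation is r_5 = 0.65, with a weaker echo at lag 10 (0.44); the remaining lags stay at or below 0.22. The elevated value at lag 1 (0.22), dropping to 0.00 at lag 2, reflects decaying short-term dependence rather than seasonality.
The dominant spike at lag 5 indicates a seasonal period of 5.

5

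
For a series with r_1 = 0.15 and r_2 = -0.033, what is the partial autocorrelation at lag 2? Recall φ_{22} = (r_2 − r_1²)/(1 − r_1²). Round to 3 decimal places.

φ_{22} = (r_2 − r_1²) / (1 − r_1²)
r_1² = (0.15)² = 0.0225
Numerator = -0.033 − 0.0225 = -0.0555; denominator = 1 − 0.0225 = 0.9775
φ_{22} = -0.0555 / 0.9775 = -0.057

-0.057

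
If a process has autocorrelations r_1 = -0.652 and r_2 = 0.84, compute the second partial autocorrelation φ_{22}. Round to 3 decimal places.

0.722

φ_{22} = (r_2 − r_1²) / (1 − r_1²)
r_1² = (-0.652)² = 0.425104
Numerator = 0.84 − 0.4251 = 0.4149; denominator = 1 − 0.4251 = 0.5749
φ_{22} = 0.4149 / 0.5749 = 0.722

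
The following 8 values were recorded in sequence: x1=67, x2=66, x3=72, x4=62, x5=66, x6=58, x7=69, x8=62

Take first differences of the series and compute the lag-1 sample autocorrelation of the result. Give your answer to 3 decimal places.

First differences Δx: -1, 6, -10, 4, -8, 11, -7
Mean of differences = -0.7143
Numerator Σ(Δx_t−Δx̄)(Δx_{t+1}−Δx̄) = -301.3673
Denominator Σ(Δx_t−Δx̄)² = 383.4286
r_1(Δx) = -301.3673 / 383.4286 = -0.786

-0.786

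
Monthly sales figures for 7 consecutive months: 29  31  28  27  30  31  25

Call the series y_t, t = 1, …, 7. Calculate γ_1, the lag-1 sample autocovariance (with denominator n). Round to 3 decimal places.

Mean ȳ = (29 + 31 + 28 + 27 + 30 + 31 + 25)/7 = 28.7143
Deviations: 0.2857, 2.2857, -0.7143, -1.7143, 1.2857, 2.2857, -3.7143
Σ_{t=1}^{6}(y_t−ȳ)(y_{t+1}−ȳ) = -7.5102
γ_1 = -7.5102 / 7 = -1.073

-1.073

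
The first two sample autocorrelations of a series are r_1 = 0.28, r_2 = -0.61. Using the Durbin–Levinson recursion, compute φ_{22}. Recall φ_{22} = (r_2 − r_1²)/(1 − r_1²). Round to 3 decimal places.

-0.747

φ_{22} = (r_2 − r_1²) / (1 − r_1²)
r_1² = (0.28)² = 0.0784
Numerator = -0.61 − 0.0784 = -0.6884; denominator = 1 − 0.0784 = 0.9216
φ_{22} = -0.6884 / 0.9216 = -0.747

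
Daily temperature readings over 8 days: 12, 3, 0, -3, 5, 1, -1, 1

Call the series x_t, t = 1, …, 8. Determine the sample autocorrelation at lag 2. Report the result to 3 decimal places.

-0.220

Mean x̄ = (12 + 3 + 0 − 3 + 5 + 1 − 1 + 1)/8 = 2.2500
Deviations from mean: 9.7500, 0.7500, -2.2500, -5.2500, 2.7500, -1.2500, -3.2500, -1.2500
Numerator Σ_{t=1}^{6}(x_t−x̄)(x_{t+2}−x̄) = -32.8750
Denominator Σ(x_t−x̄)² = 149.5000
r_2 = -32.8750 / 149.5000 = -0.220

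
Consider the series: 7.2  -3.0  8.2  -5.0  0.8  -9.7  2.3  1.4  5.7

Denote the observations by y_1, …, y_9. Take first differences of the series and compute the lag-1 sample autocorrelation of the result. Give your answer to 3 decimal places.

-0.759

First differences Δy: -10.2, 11.2, -13.2, 5.8, -10.5, 12.0, -0.9, 4.3
Mean of differences = -0.1875
Numerator Σ(Δy_t−Δȳ)(Δy_{t+1}−Δȳ) = -539.4202
Denominator Σ(Δy_t−Δȳ)² = 710.6288
r_1(Δy) = -539.4202 / 710.6288 = -0.759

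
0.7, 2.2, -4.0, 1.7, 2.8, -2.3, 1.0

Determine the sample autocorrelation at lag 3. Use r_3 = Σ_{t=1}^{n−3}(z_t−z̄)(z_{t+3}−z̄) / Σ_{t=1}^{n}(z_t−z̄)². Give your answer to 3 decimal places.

Mean z̄ = (0.7 + 2.2 − 4.0 + 1.7 + 2.8 − 2.3 + 1.0)/7 = 0.3000
Deviations from mean: 0.4000, 1.9000, -4.3000, 1.4000, 2.5000, -2.6000, 0.7000
Σ(z_t−z̄)(z_{t+3}−z̄) = (0.5600) + (4.7500) + (11.1800) + (0.9800) = 17.4700
Denominator Σ(z_t−z̄)² = 37.7200
r_3 = 17.4700 / 37.7200 = 0.463

0.463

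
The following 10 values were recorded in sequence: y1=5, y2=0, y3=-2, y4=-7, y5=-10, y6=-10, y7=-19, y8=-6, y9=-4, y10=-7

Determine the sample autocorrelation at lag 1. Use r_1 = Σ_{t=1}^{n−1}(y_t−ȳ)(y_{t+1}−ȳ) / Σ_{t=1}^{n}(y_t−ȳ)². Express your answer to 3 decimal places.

Mean ȳ = (5 + 0 − 2 − 7 − 10 − 10 − 19 − 6 − 4 − 7)/10 = -6.0000
Numerator Σ_{t=1}^{9}(y_t−ȳ)(y_{t+1}−ȳ) = 156.0000
Denominator Σ(y_t−ȳ)² = 380.0000
r_1 = 156.0000 / 380.0000 = 0.411

0.411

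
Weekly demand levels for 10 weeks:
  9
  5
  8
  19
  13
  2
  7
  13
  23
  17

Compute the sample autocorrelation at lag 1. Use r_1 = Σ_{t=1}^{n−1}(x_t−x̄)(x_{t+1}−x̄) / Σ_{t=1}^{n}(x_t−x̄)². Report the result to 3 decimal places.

0.321

Mean x̄ = (9 + 5 + 8 + 19 + 13 + 2 + 7 + 13 + 23 + 17)/10 = 11.6000
Numerator Σ_{t=1}^{9}(x_t−x̄)(x_{t+1}−x̄) = 126.4400
Denominator Σ(x_t−x̄)² = 394.4000
r_1 = 126.4400 / 394.4000 = 0.321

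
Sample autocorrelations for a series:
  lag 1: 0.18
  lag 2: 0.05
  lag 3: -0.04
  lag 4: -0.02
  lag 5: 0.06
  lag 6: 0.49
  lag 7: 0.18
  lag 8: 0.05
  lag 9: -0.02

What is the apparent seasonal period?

6

The largest autocorrelation is r_6 = 0.49; the remaining lags stay at or below 0.18.
The dominant spike at lag 6 indicates a seasonal period of 6.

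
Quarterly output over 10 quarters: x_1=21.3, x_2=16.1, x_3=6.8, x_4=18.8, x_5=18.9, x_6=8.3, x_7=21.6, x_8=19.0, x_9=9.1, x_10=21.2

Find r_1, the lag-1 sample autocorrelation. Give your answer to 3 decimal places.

Mean x̄ = (21.3 + 16.1 + 6.8 + 18.8 + 18.9 + 8.3 + 21.6 + 19.0 + 9.1 + 21.2)/10 = 16.1100
Numerator Σ_{t=1}^{9}(x_t−x̄)(x_{t+1}−x̄) = -122.2381
Denominator Σ(x_t−x̄)² = 303.1690
r_1 = -122.2381 / 303.1690 = -0.403

-0.403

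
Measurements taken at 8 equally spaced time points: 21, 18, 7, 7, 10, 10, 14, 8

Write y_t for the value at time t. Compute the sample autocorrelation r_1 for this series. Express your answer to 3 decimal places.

0.258

Mean ȳ = (21 + 18 + 7 + 7 + 10 + 10 + 14 + 8)/8 = 11.8750
Deviations from mean: 9.1250, 6.1250, -4.8750, -4.8750, -1.8750, -1.8750, 2.1250, -3.8750
Numerator Σ_{t=1}^{7}(y_t−ȳ)(y_{t+1}−ȳ) = 50.2344
Denominator Σ(y_t−ȳ)² = 194.8750
r_1 = 50.2344 / 194.8750 = 0.258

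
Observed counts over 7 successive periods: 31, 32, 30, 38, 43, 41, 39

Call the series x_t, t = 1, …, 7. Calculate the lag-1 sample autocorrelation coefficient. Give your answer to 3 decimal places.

Mean x̄ = (31 + 32 + 30 + 38 + 43 + 41 + 39)/7 = 36.2857
Deviations from mean: -5.2857, -4.2857, -6.2857, 1.7143, 6.7143, 4.7143, 2.7143
Numerator Σ_{t=1}^{6}(x_t−x̄)(x_{t+1}−x̄) = 94.7755
Denominator Σ(x_t−x̄)² = 163.4286
r_1 = 94.7755 / 163.4286 = 0.580

0.580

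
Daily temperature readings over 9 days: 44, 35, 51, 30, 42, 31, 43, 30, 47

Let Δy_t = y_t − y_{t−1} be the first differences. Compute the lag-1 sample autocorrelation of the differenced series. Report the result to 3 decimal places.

First differences Δy: -9, 16, -21, 12, -11, 12, -13, 17
Mean of differences = 0.3750
Numerator Σ(Δy_t−Δȳ)(Δy_{t+1}−Δȳ) = -1371.2656
Denominator Σ(Δy_t−Δȳ)² = 1643.8750
r_1(Δy) = -1371.2656 / 1643.8750 = -0.834

-0.834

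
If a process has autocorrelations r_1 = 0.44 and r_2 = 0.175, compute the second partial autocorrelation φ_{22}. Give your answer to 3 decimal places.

-0.023

φ_{22} = (r_2 − r_1²) / (1 − r_1²)
r_1² = (0.44)² = 0.1936
Numerator = 0.175 − 0.1936 = -0.0186; denominator = 1 − 0.1936 = 0.8064
φ_{22} = -0.0186 / 0.8064 = -0.023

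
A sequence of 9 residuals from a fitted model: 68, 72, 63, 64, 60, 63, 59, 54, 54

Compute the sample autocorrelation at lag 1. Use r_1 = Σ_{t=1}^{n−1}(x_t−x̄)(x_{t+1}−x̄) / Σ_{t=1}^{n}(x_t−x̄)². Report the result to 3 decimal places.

0.534

Mean x̄ = (68 + 72 + 63 + 64 + 60 + 63 + 59 + 54 + 54)/9 = 61.8889
Numerator Σ_{t=1}^{8}(x_t−x̄)(x_{t+1}−x̄) = 151.0988
Denominator Σ(x_t−x̄)² = 282.8889
r_1 = 151.0988 / 282.8889 = 0.534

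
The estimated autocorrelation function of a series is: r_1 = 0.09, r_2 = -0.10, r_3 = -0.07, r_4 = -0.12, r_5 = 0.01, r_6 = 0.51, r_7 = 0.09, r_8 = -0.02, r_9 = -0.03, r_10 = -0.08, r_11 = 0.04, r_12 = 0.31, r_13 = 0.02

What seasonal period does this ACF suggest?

6

The largest autocorrelation is r_6 = 0.51, with a weaker echo at lag 12 (0.31); the remaining lags stay at or below 0.09.
The dominant spike at lag 6 indicates a seasonal period of 6.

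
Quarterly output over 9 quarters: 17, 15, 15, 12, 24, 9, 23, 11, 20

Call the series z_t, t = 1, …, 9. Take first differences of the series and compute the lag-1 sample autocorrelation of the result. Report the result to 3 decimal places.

First differences Δz: -2, 0, -3, 12, -15, 14, -12, 9
Mean of differences = 0.3750
Numerator Σ(Δz_t−Δz̄)(Δz_{t+1}−Δz̄) = -700.6406
Denominator Σ(Δz_t−Δz̄)² = 801.8750
r_1(Δz) = -700.6406 / 801.8750 = -0.874

-0.874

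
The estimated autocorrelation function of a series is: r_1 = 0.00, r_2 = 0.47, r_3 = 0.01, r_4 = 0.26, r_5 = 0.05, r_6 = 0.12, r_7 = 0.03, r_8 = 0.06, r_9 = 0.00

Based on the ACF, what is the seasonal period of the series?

The largest autocorrelation is r_2 = 0.47, with a weaker echo at lag 4 (0.26); the remaining lags stay at or below 0.12.
The dominant spike at lag 2 indicates a seasonal period of 2.

2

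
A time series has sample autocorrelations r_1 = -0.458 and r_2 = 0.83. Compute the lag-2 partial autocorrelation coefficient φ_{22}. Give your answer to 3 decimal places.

φ_{22} = (r_2 − r_1²) / (1 − r_1²)
r_1² = (-0.458)² = 0.209764
Numerator = 0.83 − 0.2098 = 0.6202; denominator = 1 − 0.2098 = 0.7902
φ_{22} = 0.6202 / 0.7902 = 0.785

0.785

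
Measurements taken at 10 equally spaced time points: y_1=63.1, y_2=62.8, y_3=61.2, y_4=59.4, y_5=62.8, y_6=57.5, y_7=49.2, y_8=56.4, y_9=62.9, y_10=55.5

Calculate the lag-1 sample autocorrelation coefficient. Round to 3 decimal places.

0.202

Mean ȳ = (63.1 + 62.8 + 61.2 + 59.4 + 62.8 + 57.5 + 49.2 + 56.4 + 62.9 + 55.5)/10 = 59.0800
Numerator Σ_{t=1}^{9}(y_t−ȳ)(y_{t+1}−ȳ) = 37.0076
Denominator Σ(y_t−ȳ)² = 183.1360
r_1 = 37.0076 / 183.1360 = 0.202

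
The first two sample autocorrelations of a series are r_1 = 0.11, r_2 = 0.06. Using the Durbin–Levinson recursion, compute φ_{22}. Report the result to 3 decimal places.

0.048

φ_{22} = (r_2 − r_1²) / (1 − r_1²)
r_1² = (0.11)² = 0.0121
Numerator = 0.06 − 0.0121 = 0.0479; denominator = 1 − 0.0121 = 0.9879
φ_{22} = 0.0479 / 0.9879 = 0.048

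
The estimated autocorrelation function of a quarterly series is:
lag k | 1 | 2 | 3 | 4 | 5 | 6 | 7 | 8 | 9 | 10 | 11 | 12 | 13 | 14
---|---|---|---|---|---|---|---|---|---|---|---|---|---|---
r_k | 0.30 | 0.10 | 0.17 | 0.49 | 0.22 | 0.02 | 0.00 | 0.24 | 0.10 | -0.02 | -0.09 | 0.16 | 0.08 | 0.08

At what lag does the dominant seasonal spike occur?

4

The largest autocorrelation is r_4 = 0.49; the remaining lags stay at or below 0.30. The elevated value at lag 1 (0.30), dropping to 0.10 at lag 2, reflects decaying short-term dependence rather than seasonality.
The dominant spike at lag 4 indicates a seasonal period of 4.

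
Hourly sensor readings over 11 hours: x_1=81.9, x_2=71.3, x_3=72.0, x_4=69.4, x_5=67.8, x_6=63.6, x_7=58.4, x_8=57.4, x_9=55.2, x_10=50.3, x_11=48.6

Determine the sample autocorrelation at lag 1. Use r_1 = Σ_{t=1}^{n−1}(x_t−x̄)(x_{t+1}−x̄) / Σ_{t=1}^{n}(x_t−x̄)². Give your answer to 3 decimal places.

Mean x̄ = (81.9 + 71.3 + 72.0 + 69.4 + 67.8 + 63.6 + 58.4 + 57.4 + 55.2 + 50.3 + 48.6)/11 = 63.2636
Numerator Σ_{t=1}^{10}(x_t−x̄)(x_{t+1}−x̄) = 671.7423
Denominator Σ(x_t−x̄)² = 1052.7055
r_1 = 671.7423 / 1052.7055 = 0.638

0.638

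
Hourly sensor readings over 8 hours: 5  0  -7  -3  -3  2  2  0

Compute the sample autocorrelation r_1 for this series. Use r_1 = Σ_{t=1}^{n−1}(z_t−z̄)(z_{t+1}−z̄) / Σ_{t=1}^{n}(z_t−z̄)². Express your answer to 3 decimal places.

0.237

Mean z̄ = (5 + 0 − 7 − 3 − 3 + 2 + 2 + 0)/8 = -0.5000
Deviations from mean: 5.5000, 0.5000, -6.5000, -2.5000, -2.5000, 2.5000, 2.5000, 0.5000
Numerator Σ_{t=1}^{7}(z_t−z̄)(z_{t+1}−z̄) = 23.2500
Denominator Σ(z_t−z̄)² = 98.0000
r_1 = 23.2500 / 98.0000 = 0.237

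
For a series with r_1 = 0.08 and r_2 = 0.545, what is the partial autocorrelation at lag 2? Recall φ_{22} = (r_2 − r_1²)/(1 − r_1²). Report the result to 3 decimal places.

0.542

φ_{22} = (r_2 − r_1²) / (1 − r_1²)
r_1² = (0.08)² = 0.0064
Numerator = 0.545 − 0.0064 = 0.5386; denominator = 1 − 0.0064 = 0.9936
φ_{22} = 0.5386 / 0.9936 = 0.542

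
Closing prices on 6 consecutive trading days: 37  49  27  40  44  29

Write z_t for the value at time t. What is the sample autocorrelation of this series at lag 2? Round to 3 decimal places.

-0.149

Mean z̄ = (37 + 49 + 27 + 40 + 44 + 29)/6 = 37.6667
Deviations from mean: -0.6667, 11.3333, -10.6667, 2.3333, 6.3333, -8.6667
Numerator Σ_{t=1}^{4}(z_t−z̄)(z_{t+2}−z̄) = -54.2222
Denominator Σ(z_t−z̄)² = 363.3333
r_2 = -54.2222 / 363.3333 = -0.149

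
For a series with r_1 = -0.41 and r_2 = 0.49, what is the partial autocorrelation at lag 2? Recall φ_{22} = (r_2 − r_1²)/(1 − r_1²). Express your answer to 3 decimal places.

0.387

φ_{22} = (r_2 − r_1²) / (1 − r_1²)
r_1² = (-0.41)² = 0.1681
Numerator = 0.49 − 0.1681 = 0.3219; denominator = 1 − 0.1681 = 0.8319
φ_{22} = 0.3219 / 0.8319 = 0.387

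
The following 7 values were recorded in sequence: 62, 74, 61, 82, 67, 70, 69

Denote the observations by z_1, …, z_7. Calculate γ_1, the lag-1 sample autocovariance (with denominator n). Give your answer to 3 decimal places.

Mean z̄ = (62 + 74 + 61 + 82 + 67 + 70 + 69)/7 = 69.2857
Σ_{t=1}^{6}(z_t−z̄)(z_{t+1}−z̄) = -209.6531
γ_1 = -209.6531 / 7 = -29.950

-29.950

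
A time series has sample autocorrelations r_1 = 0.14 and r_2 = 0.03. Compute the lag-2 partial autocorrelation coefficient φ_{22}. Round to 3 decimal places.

0.011

φ_{22} = (r_2 − r_1²) / (1 − r_1²)
r_1² = (0.14)² = 0.0196
Numerator = 0.03 − 0.0196 = 0.0104; denominator = 1 − 0.0196 = 0.9804
φ_{22} = 0.0104 / 0.9804 = 0.011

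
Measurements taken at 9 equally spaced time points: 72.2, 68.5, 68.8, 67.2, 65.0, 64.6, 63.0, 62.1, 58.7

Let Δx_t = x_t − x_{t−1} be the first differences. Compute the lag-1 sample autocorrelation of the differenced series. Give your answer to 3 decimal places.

First differences Δx: -3.7, 0.3, -1.6, -2.2, -0.4, -1.6, -0.9, -3.4
Mean of differences = -1.6875
Numerator Σ(Δx_t−Δx̄)(Δx_{t+1}−Δx̄) = -5.6977
Denominator Σ(Δx_t−Δx̄)² = 13.4888
r_1(Δx) = -5.6977 / 13.4888 = -0.422

-0.422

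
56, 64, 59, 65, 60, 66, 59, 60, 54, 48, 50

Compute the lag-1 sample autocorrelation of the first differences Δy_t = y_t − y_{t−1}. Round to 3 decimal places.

-0.554

First differences Δy: 8, -5, 6, -5, 6, -7, 1, -6, -6, 2
Mean of differences = -0.6000
Numerator Σ(Δy_t−Δȳ)(Δy_{t+1}−Δȳ) = -170.9600
Denominator Σ(Δy_t−Δȳ)² = 308.4000
r_1(Δy) = -170.9600 / 308.4000 = -0.554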